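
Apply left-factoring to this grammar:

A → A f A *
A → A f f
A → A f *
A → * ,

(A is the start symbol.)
Left-factoring transforms A → αβ₁ | αβ₂ into A → αA' and A' → β₁ | β₂
(α is the longest common prefix among the alternatives). Repeat until
no nonterminal has two alternatives with a common prefix.

Round 1: A has alternatives sharing prefix 'A f'. Introduce A': A → A f A'
  Add: A' → A *
  Add: A' → f
  Add: A' → *

No remaining common prefixes — done.

Resulting grammar:
A → A f A'
A' → A *
A' → f
A' → *
A → * ,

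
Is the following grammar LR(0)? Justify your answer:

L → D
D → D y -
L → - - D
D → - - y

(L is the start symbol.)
No. Shift-reduce conflict between [L → D .] and [D → D . y -]

Augment with L' → L and build the canonical LR(0) collection (I0 = CLOSURE({[L' → . L]}), then GOTO on every symbol after a dot until no new states appear). It has 11 states:
  I0: { [D → . - - y], [D → . D y -], [L → . - - D], [L → . D], [L' → . L] }  — shift
  I1: { [D → - . - y], [L → - . - D] }  — shift
  I2: { [D → D . y -], [L → D .] }  — shift, reduce
  I3: { [L' → L .] }  — accept
  I4: { [D → D y . -] }  — shift
  I5: { [D → D y - .] }  — reduce
  I6: { [D → - - . y], [D → . - - y], [D → . D y -], [L → - - . D] }  — shift
  I7: { [D → - . - y] }  — shift
  I8: { [D → D . y -], [L → - - D .] }  — shift, reduce
  I9: { [D → - - y .] }  — reduce
  I10: { [D → - - . y] }  — shift

Conflict in state I2:
  Shift-reduce conflict between [L → D .] and [D → D . y -]
So the grammar is NOT LR(0).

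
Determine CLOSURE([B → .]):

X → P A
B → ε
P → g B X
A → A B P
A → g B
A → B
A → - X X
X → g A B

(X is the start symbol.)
{ [B → .] }

Start with: [B → .]
The dot is at the end, so nothing is added.

CLOSURE = { [B → .] }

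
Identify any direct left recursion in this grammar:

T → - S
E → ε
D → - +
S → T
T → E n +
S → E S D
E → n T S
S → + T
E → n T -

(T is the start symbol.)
T → - S: starts with '-'
E → ε: starts with ε
D → - +: starts with '-'
S → T: starts with T
T → E n +: starts with E
S → E S D: starts with E
E → n T S: starts with n
S → + T: starts with '+'
E → n T -: starts with n

No direct left recursion found.

Answer: No direct left recursion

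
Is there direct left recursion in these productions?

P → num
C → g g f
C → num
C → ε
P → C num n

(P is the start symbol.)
No direct left recursion

P → num: starts with num
C → g g f: starts with g
C → num: starts with num
C → ε: starts with ε
P → C num n: starts with C

No direct left recursion found.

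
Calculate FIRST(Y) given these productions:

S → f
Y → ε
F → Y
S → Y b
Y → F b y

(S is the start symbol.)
{ 'b', ε }

FIRST sets of the other non-terminals involved (by the same procedure, iterated to a fixed point):
  FIRST(F) = { 'b', ε }

From Y → ε:
  - ε-production, so ε ∈ FIRST(Y)
From Y → F b y:
  - F is a non-terminal: add FIRST(F) \ {ε} = { 'b' }
    F is nullable, so continue to the next symbol
  - b is a terminal: add 'b' and stop

Collecting: FIRST(Y) = { 'b', ε }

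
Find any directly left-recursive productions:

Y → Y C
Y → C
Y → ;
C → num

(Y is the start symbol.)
Y → Y C: LEFT RECURSIVE (starts with Y)
Y → C: starts with C
Y → ;: starts with ';'
C → num: starts with num

The grammar has direct left recursion on: Y.

Answer: Yes, Y is left-recursive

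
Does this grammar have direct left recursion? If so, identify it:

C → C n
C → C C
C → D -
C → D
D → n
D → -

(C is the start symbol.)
Direct left recursion occurs when N → N α for some non-terminal N (the right-hand side begins with the left-hand side itself).

C → C n: LEFT RECURSIVE (starts with C)
C → C C: LEFT RECURSIVE (starts with C)
C → D -: starts with D
C → D: starts with D
D → n: starts with n
D → -: starts with '-'

The grammar has direct left recursion on: C.

Answer: Yes, C is left-recursive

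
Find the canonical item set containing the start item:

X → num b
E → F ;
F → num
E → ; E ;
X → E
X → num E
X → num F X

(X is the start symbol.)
{ [E → . ; E ;], [E → . F ;], [F → . num], [X → . E], [X → . num E], [X → . num F X], [X → . num b], [X' → . X] }

First, augment the grammar with X' → X
I₀ = CLOSURE({ [X' → . X] }):
  [X' → . X] has the dot before X: add [X → . num b], [X → . E], [X → . num E], [X → . num F X]
  [X → . E] has the dot before E: add [E → . F ;], [E → . ; E ;]
  [E → . F ;] has the dot before F: add [F → . num]
No further items can be added.

I₀ = { [E → . ; E ;], [E → . F ;], [F → . num], [X → . E], [X → . num E], [X → . num F X], [X → . num b], [X' → . X] }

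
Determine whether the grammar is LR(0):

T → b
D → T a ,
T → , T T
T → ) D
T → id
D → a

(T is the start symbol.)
Yes, the grammar is LR(0)

Augment with T' → T and build the canonical LR(0) collection (I0 = CLOSURE({[T' → . T]}), then GOTO on every symbol after a dot until no new states appear). It has 13 states:
  I0: { [T → . ) D], [T → . , T T], [T → . b], [T → . id], [T' → . T] }  — shift
  I1: { [D → . T a ,], [D → . a], [T → ) . D], [T → . ) D], [T → . , T T], [T → . b], [T → . id] }  — shift
  I2: { [T → , . T T], [T → . ) D], [T → . , T T], [T → . b], [T → . id] }  — shift
  I3: { [T' → T .] }  — accept
  I4: { [T → b .] }  — reduce
  I5: { [T → id .] }  — reduce
  I6: { [T → , T . T], [T → . ) D], [T → . , T T], [T → . b], [T → . id] }  — shift
  I7: { [T → , T T .] }  — reduce
  I8: { [T → ) D .] }  — reduce
  I9: { [D → T . a ,] }  — shift
  I10: { [D → a .] }  — reduce
  I11: { [D → T a . ,] }  — shift
  I12: { [D → T a , .] }  — reduce

Every state is either a pure shift/goto state or contains exactly one complete item and nothing to shift — no conflicts. The grammar is LR(0).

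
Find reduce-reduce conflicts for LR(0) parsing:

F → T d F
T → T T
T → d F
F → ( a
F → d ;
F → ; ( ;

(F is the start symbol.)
A reduce-reduce conflict occurs when an LR(0) state has two complete items [A → α .] and [B → β .] — both call for a reduction, and with no lookahead the parser cannot choose between them.

Augment with F' → F and build the canonical LR(0) collection (I0 = CLOSURE({[F' → . F]}), then GOTO on every symbol after a dot until no new states appear). It has 15 states:
  I0: { [F → . ( a], [F → . ; ( ;], [F → . T d F], [F → . d ;], [F' → . F], [T → . T T], [T → . d F] }  — shift
  I1: { [F → ( . a] }  — shift
  I2: { [F → ; . ( ;] }  — shift
  I3: { [F' → F .] }  — accept
  I4: { [F → T . d F], [T → . T T], [T → . d F], [T → T . T] }  — shift
  I5: { [F → . ( a], [F → . ; ( ;], [F → . T d F], [F → . d ;], [F → d . ;], [T → . T T], [T → . d F], [T → d . F] }  — shift
  I6: { [F → ; . ( ;], [F → d ; .] }  — shift, reduce
  I7: { [T → d F .] }  — reduce
  I8: { [F → ; ( . ;] }  — shift
  I9: { [F → ; ( ; .] }  — reduce
  I10: { [T → . T T], [T → . d F], [T → T . T], [T → T T .] }  — shift, reduce
  I11: { [F → . ( a], [F → . ; ( ;], [F → . T d F], [F → . d ;], [F → T d . F], [T → . T T], [T → . d F], [T → d . F] }  — shift
  I12: { [F → T d F .], [T → d F .] }  — 2 reduces
  I13: { [F → . ( a], [F → . ; ( ;], [F → . T d F], [F → . d ;], [T → . T T], [T → . d F], [T → d . F] }  — shift
  I14: { [F → ( a .] }  — reduce

I12 contains complete items [F → T d F .], [T → d F .] — reduce-reduce conflict.

Answer: Yes — I12: [F → T d F .] vs [T → d F .]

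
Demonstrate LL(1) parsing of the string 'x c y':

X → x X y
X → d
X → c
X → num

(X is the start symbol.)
Stack is shown with the top on the left.

Stack    Input    Action
------------------------
X $      x c y $  output X → x X y
x X y $  x c y $  match 'x'
X y $    c y $    output X → c
c y $    c y $    match 'c'
y $      y $      match 'y'
$        $        accept

The string is accepted.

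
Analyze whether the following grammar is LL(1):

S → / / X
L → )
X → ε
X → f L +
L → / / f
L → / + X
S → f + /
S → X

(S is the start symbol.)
No. Predict set conflict for S: { 'f' }

Relevant sets:
  FIRST(X) = { 'f', ε }
  FOLLOW(S) = { $ }
  FOLLOW(X) = { $, '+' }

For S:
  PREDICT(S → '/' '/' X) = { '/' }
  PREDICT(S → f '+' '/') = { 'f' }
  PREDICT(S → X) = { $, 'f' }
For L:
  PREDICT(L → ')') = { ')' }
  PREDICT(L → '/' '/' f) = { '/' }
  PREDICT(L → '/' '+' X) = { '/' }
For X:
  PREDICT(X → ε) = { $, '+' }
  PREDICT(X → f L '+') = { 'f' }

Conflict found: Predict set conflict for S: { 'f' }
The grammar is NOT LL(1).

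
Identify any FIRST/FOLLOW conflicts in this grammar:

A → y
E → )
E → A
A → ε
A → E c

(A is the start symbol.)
Nullable non-terminals: A, E.
FIRST sets used below: FIRST(E) = { ')', 'c', 'y', ε }, FIRST(A) = { ')', 'c', 'y', ε }

A: nullable alternative(s) A → ε; FOLLOW(A) = { $, 'c' }
  A → y: FIRST \ {ε} = { 'y' } — disjoint from FOLLOW(A)
  A → ε: FIRST \ {ε} = { } — this is the only nullable alternative, skip
  A → E c: FIRST \ {ε} = { ')', 'c', 'y' } — overlaps FOLLOW(A) on { 'c' }: CONFLICT

E: nullable alternative(s) E → A; FOLLOW(E) = { 'c' }
  E → ): FIRST \ {ε} = { ')' } — disjoint from FOLLOW(E)
  E → A: FIRST \ {ε} = { ')', 'c', 'y' } — this is the only nullable alternative, skip

So the grammar has 1 FIRST/FOLLOW conflict (marked CONFLICT above).

Answer: Yes. A → E c with FOLLOW(A) on { 'c' }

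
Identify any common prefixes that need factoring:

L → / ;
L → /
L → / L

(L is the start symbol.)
Yes, L has productions with common prefix '/'

Left-factoring is needed when two productions for the same non-terminal
share a common prefix on the right-hand side.

Productions for L:
  L → / ;
  L → /
  L → / L

Found common prefix '/' in productions for L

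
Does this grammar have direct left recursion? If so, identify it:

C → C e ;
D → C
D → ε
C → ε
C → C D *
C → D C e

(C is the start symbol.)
Yes, C is left-recursive

Direct left recursion occurs when N → N α for some non-terminal N (the right-hand side begins with the left-hand side itself).

C → C e ;: LEFT RECURSIVE (starts with C)
D → C: starts with C
D → ε: starts with ε
C → ε: starts with ε
C → C D *: LEFT RECURSIVE (starts with C)
C → D C e: starts with D

The grammar has direct left recursion on: C.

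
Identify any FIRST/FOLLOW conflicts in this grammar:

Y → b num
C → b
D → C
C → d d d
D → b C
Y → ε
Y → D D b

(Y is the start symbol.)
Nullable non-terminals: Y.
FIRST sets used below: FIRST(D) = { 'b', 'd' }

Y: nullable alternative(s) Y → ε; FOLLOW(Y) = { $ }
  Y → b num: FIRST \ {ε} = { 'b' } — disjoint from FOLLOW(Y)
  Y → ε: FIRST \ {ε} = { } — this is the only nullable alternative, skip
  Y → D D b: FIRST \ {ε} = { 'b', 'd' } — disjoint from FOLLOW(Y)

C, D have no nullable alternative, so no FIRST/FOLLOW check is needed there.

No FIRST/FOLLOW conflicts found.

Answer: No FIRST/FOLLOW conflicts.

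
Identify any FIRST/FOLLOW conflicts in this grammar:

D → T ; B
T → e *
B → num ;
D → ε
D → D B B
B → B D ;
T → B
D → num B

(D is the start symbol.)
Yes. D → T ';' B with FOLLOW(D) on { 'num' }; D → D B B with FOLLOW(D) on { 'num' }; D → num B with FOLLOW(D) on { 'num' }

A FIRST/FOLLOW conflict occurs when a non-terminal N has a nullable alternative N → β (β ⇒* ε) and another alternative N → α with FIRST(α) ∩ FOLLOW(N) ≠ ∅: on such a lookahead the parser cannot decide between expanding α and letting N vanish via β.

Nullable non-terminals: D.
FIRST sets used below: FIRST(T) = { 'e', 'num' }, FIRST(D) = { 'e', 'num', ε }, FIRST(B) = { 'num' }

D: nullable alternative(s) D → ε; FOLLOW(D) = { $, ';', 'num' }
  D → T ; B: FIRST \ {ε} = { 'e', 'num' } — overlaps FOLLOW(D) on { 'num' }: CONFLICT
  D → ε: FIRST \ {ε} = { } — this is the only nullable alternative, skip
  D → D B B: FIRST \ {ε} = { 'e', 'num' } — overlaps FOLLOW(D) on { 'num' }: CONFLICT
  D → num B: FIRST \ {ε} = { 'num' } — overlaps FOLLOW(D) on { 'num' }: CONFLICT

B, T have no nullable alternative, so no FIRST/FOLLOW check is needed there.

So the grammar has 3 FIRST/FOLLOW conflicts (marked CONFLICT above).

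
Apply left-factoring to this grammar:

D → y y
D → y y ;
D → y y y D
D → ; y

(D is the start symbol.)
Left-factoring transforms A → αβ₁ | αβ₂ into A → αA' and A' → β₁ | β₂
(α is the longest common prefix among the alternatives). Repeat until
no nonterminal has two alternatives with a common prefix.

Round 1: D has alternatives sharing prefix 'y y'. Introduce D': D → y y D'
  Add: D' → ε
  Add: D' → ;
  Add: D' → y D

No remaining common prefixes — done.

Resulting grammar:
D → y y D'
D' → ε
D' → ;
D' → y D
D → ; y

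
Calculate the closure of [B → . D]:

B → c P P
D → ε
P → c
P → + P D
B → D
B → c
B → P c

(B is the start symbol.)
{ [B → . D], [D → .] }

Start with: [B → . D]
  [B → . D] has the dot before D: add [D → .]
No further items can be added.

CLOSURE = { [B → . D], [D → .] }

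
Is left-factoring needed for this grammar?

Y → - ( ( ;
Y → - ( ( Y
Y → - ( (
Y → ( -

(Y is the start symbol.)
Left-factoring is needed when two productions for the same non-terminal
share a common prefix on the right-hand side.

Productions for Y:
  Y → - ( ( ;
  Y → - ( ( Y
  Y → - ( (
  Y → ( -

Found common prefix '- ( (' in productions for Y

Answer: Yes, Y has productions with common prefix '- ( ('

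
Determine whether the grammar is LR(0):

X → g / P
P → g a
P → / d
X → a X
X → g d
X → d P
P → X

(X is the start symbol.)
A grammar is LR(0) if no state in the canonical LR(0) collection has:
  - both a shift item (dot before a terminal) and a complete item (shift-reduce conflict), or
  - two or more complete items (reduce-reduce conflict; the accept item [X' → X .] counts as a complete item here).

Augment with X' → X and build the canonical LR(0) collection (I0 = CLOSURE({[X' → . X]}), then GOTO on every symbol after a dot until no new states appear). It has 15 states:
  I0: { [X → . a X], [X → . d P], [X → . g / P], [X → . g d], [X' → . X] }  — shift
  I1: { [X' → X .] }  — accept
  I2: { [X → . a X], [X → . d P], [X → . g / P], [X → . g d], [X → a . X] }  — shift
  I3: { [P → . / d], [P → . X], [P → . g a], [X → . a X], [X → . d P], [X → . g / P], [X → . g d], [X → d . P] }  — shift
  I4: { [X → g . / P], [X → g . d] }  — shift
  I5: { [P → . / d], [P → . X], [P → . g a], [X → . a X], [X → . d P], [X → . g / P], [X → . g d], [X → g / . P] }  — shift
  I6: { [X → g d .] }  — reduce
  I7: { [P → / . d] }  — shift
  I8: { [X → g / P .] }  — reduce
  I9: { [P → X .] }  — reduce
  I10: { [P → g . a], [X → g . / P], [X → g . d] }  — shift
  I11: { [P → g a .] }  — reduce
  I12: { [P → / d .] }  — reduce
  I13: { [X → d P .] }  — reduce
  I14: { [X → a X .] }  — reduce

Every state is either a pure shift/goto state or contains exactly one complete item and nothing to shift — no conflicts. The grammar is LR(0).

Answer: Yes, the grammar is LR(0)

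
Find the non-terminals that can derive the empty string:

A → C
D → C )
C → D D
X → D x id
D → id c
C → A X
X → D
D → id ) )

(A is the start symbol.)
None

A non-terminal is nullable if it can derive ε (the empty string): either it has an ε-production, or it has a production whose right-hand side consists entirely of nullable non-terminals.

There are no ε-productions, so no non-terminal can derive ε.
No non-terminals are nullable.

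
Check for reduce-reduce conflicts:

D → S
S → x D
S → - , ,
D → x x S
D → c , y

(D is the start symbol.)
Yes — I8: [D → S .] vs [D → x x S .]

Augment with D' → D and build the canonical LR(0) collection (I0 = CLOSURE({[D' → . D]}), then GOTO on every symbol after a dot until no new states appear). It has 13 states:
  I0: { [D → . S], [D → . c , y], [D → . x x S], [D' → . D], [S → . - , ,], [S → . x D] }  — shift
  I1: { [S → - . , ,] }  — shift
  I2: { [D' → D .] }  — accept
  I3: { [D → S .] }  — reduce
  I4: { [D → c . , y] }  — shift
  I5: { [D → . S], [D → . c , y], [D → . x x S], [D → x . x S], [S → . - , ,], [S → . x D], [S → x . D] }  — shift
  I6: { [S → x D .] }  — reduce
  I7: { [D → . S], [D → . c , y], [D → . x x S], [D → x . x S], [D → x x . S], [S → . - , ,], [S → . x D], [S → x . D] }  — shift
  I8: { [D → S .], [D → x x S .] }  — 2 reduces
  I9: { [D → c , . y] }  — shift
  I10: { [D → c , y .] }  — reduce
  I11: { [S → - , . ,] }  — shift
  I12: { [S → - , , .] }  — reduce

I8 contains complete items [D → S .], [D → x x S .] — reduce-reduce conflict.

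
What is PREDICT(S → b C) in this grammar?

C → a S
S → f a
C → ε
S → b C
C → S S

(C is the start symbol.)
PREDICT(S → b C) = (FIRST(RHS) \ {ε}) ∪ (FOLLOW(S) if ε ∈ FIRST(RHS), i.e. RHS ⇒* ε)
FIRST(b C) = { 'b' }
ε ∉ FIRST(b C), so FOLLOW(S) is not added.
PREDICT(S → b C) = { 'b' }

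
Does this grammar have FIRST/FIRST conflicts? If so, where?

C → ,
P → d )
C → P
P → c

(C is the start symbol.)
A FIRST/FIRST conflict occurs when two productions N → α and N → β for the same non-terminal have FIRST(α) ∩ FIRST(β) ≠ ∅ (with ε ∈ FIRST of a nullable right-hand side, so two nullable alternatives also conflict).

FIRST sets of the non-terminals at (or reachable through a nullable prefix from) the front of some alternative:
  FIRST(P) = { 'c', 'd' }

Productions for C:
  C → ,: FIRST = { ',' }
  C → P: FIRST = { 'c', 'd' }
Productions for P:
  P → d ): FIRST = { 'd' }
  P → c: FIRST = { 'c' }

All alternatives of each non-terminal have pairwise disjoint FIRST sets.

Answer: No FIRST/FIRST conflicts.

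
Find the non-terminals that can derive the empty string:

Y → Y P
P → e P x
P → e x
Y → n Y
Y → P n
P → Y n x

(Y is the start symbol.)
None

There are no ε-productions, so no non-terminal can derive ε.
No non-terminals are nullable.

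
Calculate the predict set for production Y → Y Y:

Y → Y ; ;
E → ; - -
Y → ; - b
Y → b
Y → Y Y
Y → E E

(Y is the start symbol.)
{ ';', 'b' }

PREDICT(Y → Y Y) = (FIRST(RHS) \ {ε}) ∪ (FOLLOW(Y) if ε ∈ FIRST(RHS), i.e. RHS ⇒* ε)
FIRST(Y) = { ';', 'b' }
FIRST(Y Y) = { ';', 'b' }
ε ∉ FIRST(Y Y), so FOLLOW(Y) is not added.
PREDICT(Y → Y Y) = { ';', 'b' }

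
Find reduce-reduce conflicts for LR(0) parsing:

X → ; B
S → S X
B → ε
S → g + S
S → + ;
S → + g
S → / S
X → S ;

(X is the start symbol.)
Yes — I10: [B → .] vs [X → S ; .]

A reduce-reduce conflict occurs when an LR(0) state has two complete items [A → α .] and [B → β .] — both call for a reduction, and with no lookahead the parser cannot choose between them.

Augment with X' → X and build the canonical LR(0) collection (I0 = CLOSURE({[X' → . X]}), then GOTO on every symbol after a dot until no new states appear). It has 15 states:
  I0: { [S → . + ;], [S → . + g], [S → . / S], [S → . S X], [S → . g + S], [X → . ; B], [X → . S ;], [X' → . X] }  — shift
  I1: { [S → + . ;], [S → + . g] }  — shift
  I2: { [S → . + ;], [S → . + g], [S → . / S], [S → . S X], [S → . g + S], [S → / . S] }  — shift
  I3: { [B → .], [X → ; . B] }  — reduce
  I4: { [S → . + ;], [S → . + g], [S → . / S], [S → . S X], [S → . g + S], [S → S . X], [X → . ; B], [X → . S ;], [X → S . ;] }  — shift
  I5: { [X' → X .] }  — accept
  I6: { [S → g . + S] }  — shift
  I7: { [S → . + ;], [S → . + g], [S → . / S], [S → . S X], [S → . g + S], [S → g + . S] }  — shift
  I8: { [S → . + ;], [S → . + g], [S → . / S], [S → . S X], [S → . g + S], [S → S . X], [S → g + S .], [X → . ; B], [X → . S ;] }  — shift, reduce
  I9: { [S → S X .] }  — reduce
  I10: { [B → .], [X → ; . B], [X → S ; .] }  — 2 reduces
  I11: { [X → ; B .] }  — reduce
  I12: { [S → . + ;], [S → . + g], [S → . / S], [S → . S X], [S → . g + S], [S → / S .], [S → S . X], [X → . ; B], [X → . S ;] }  — shift, reduce
  I13: { [S → + ; .] }  — reduce
  I14: { [S → + g .] }  — reduce

I10 contains complete items [B → .], [X → S ; .] — reduce-reduce conflict.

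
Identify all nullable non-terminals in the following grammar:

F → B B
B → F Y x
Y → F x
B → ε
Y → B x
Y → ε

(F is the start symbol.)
{ 'B', 'F', 'Y' }

A non-terminal is nullable if it can derive ε (the empty string): either it has an ε-production, or it has a production whose right-hand side consists entirely of nullable non-terminals.

ε-productions: B → ε, Y → ε
So B, Y are immediately nullable.
F → B B: every symbol on the right is nullable, so F is nullable too.
Every non-terminal is now nullable.
Nullable = { 'B', 'F', 'Y' }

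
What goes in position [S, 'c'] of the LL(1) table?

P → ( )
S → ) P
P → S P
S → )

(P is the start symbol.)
Empty (error entry)

To find M[S, 'c'], we find productions for S where 'c' is in the predict set (PREDICT(N → α) = (FIRST(α) \ {ε}) ∪ (FOLLOW(N) if α ⇒* ε)).

S → ) P: PREDICT = { ')' }
S → ): PREDICT = { ')' }

M[S, 'c'] is empty (no production applies)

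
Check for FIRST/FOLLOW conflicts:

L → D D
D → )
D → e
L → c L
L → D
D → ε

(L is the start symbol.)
Yes. D → ')' with FOLLOW(D) on { ')' }; D → e with FOLLOW(D) on { 'e' }

A FIRST/FOLLOW conflict occurs when a non-terminal N has a nullable alternative N → β (β ⇒* ε) and another alternative N → α with FIRST(α) ∩ FOLLOW(N) ≠ ∅: on such a lookahead the parser cannot decide between expanding α and letting N vanish via β.

Nullable non-terminals: D, L.
FIRST sets used below: FIRST(D) = { ')', 'e', ε }

D: nullable alternative(s) D → ε; FOLLOW(D) = { $, ')', 'e' }
  D → ): FIRST \ {ε} = { ')' } — overlaps FOLLOW(D) on { ')' }: CONFLICT
  D → e: FIRST \ {ε} = { 'e' } — overlaps FOLLOW(D) on { 'e' }: CONFLICT
  D → ε: FIRST \ {ε} = { } — this is the only nullable alternative, skip

L: nullable alternative(s) L → D D, L → D; FOLLOW(L) = { $ }
  L → D D: FIRST \ {ε} = { ')', 'e' } — disjoint from FOLLOW(L)
  L → c L: FIRST \ {ε} = { 'c' } — disjoint from FOLLOW(L)
  L → D: FIRST \ {ε} = { ')', 'e' } — disjoint from FOLLOW(L)

So the grammar has 2 FIRST/FOLLOW conflicts (marked CONFLICT above).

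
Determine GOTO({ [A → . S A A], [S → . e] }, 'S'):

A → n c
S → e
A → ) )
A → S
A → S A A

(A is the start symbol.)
{ [A → . ) )], [A → . S A A], [A → . S], [A → . n c], [A → S . A A], [S → . e] }

GOTO(I, 'S') = CLOSURE({ [A → αX.β] : [A → α.Xβ] ∈ I, X = 'S' })

Items with dot before 'S', with the dot advanced:
  [A → . S A A] → [A → S . A A]
Closure of the advanced items:
  [A → S . A A] has the dot before A: add [A → . n c], [A → . ) )], [A → . S], [A → . S A A]
  [A → . S] has the dot before S: add [S → . e]

GOTO = { [A → . ) )], [A → . S A A], [A → . S], [A → . n c], [A → S . A A], [S → . e] }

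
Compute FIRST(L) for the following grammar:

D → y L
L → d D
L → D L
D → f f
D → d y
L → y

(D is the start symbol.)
{ 'd', 'f', 'y' }

To compute FIRST(L), examine every production with L on the left-hand side, reading each right-hand side left to right until a non-nullable symbol is reached.

FIRST sets of the other non-terminals involved (by the same procedure, iterated to a fixed point):
  FIRST(D) = { 'd', 'f', 'y' }

From L → d D:
  - d is a terminal: add 'd' and stop
From L → D L:
  - D is a non-terminal: add FIRST(D) \ {ε} = { 'd', 'f', 'y' }
    D is not nullable, so stop
From L → y:
  - y is a terminal: add 'y' and stop

Collecting: FIRST(L) = { 'd', 'f', 'y' }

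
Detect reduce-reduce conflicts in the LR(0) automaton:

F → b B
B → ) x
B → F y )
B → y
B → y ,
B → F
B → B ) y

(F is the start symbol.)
No reduce-reduce conflicts

Augment with F' → F and build the canonical LR(0) collection (I0 = CLOSURE({[F' → . F]}), then GOTO on every symbol after a dot until no new states appear). It has 13 states:
  I0: { [F → . b B], [F' → . F] }  — shift
  I1: { [F' → F .] }  — accept
  I2: { [B → . ) x], [B → . B ) y], [B → . F y )], [B → . F], [B → . y ,], [B → . y], [F → . b B], [F → b . B] }  — shift
  I3: { [B → ) . x] }  — shift
  I4: { [B → B . ) y], [F → b B .] }  — shift, reduce
  I5: { [B → F . y )], [B → F .] }  — shift, reduce
  I6: { [B → y . ,], [B → y .] }  — shift, reduce
  I7: { [B → y , .] }  — reduce
  I8: { [B → F y . )] }  — shift
  I9: { [B → F y ) .] }  — reduce
  I10: { [B → B ) . y] }  — shift
  I11: { [B → B ) y .] }  — reduce
  I12: { [B → ) x .] }  — reduce

No state contains more than one complete item.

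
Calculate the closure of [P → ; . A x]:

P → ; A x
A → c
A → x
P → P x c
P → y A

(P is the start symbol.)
Start with: [P → ; . A x]
  [P → ; . A x] has the dot before A: add [A → . c], [A → . x]
No further items can be added.

CLOSURE = { [A → . c], [A → . x], [P → ; . A x] }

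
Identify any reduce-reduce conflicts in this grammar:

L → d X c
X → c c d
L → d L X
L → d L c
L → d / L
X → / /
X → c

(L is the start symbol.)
Augment with L' → L and build the canonical LR(0) collection (I0 = CLOSURE({[L' → . L]}), then GOTO on every symbol after a dot until no new states appear). It has 15 states:
  I0: { [L → . d / L], [L → . d L X], [L → . d L c], [L → . d X c], [L' → . L] }  — shift
  I1: { [L' → L .] }  — accept
  I2: { [L → . d / L], [L → . d L X], [L → . d L c], [L → . d X c], [L → d . / L], [L → d . L X], [L → d . L c], [L → d . X c], [X → . / /], [X → . c c d], [X → . c] }  — shift
  I3: { [L → . d / L], [L → . d L X], [L → . d L c], [L → . d X c], [L → d / . L], [X → / . /] }  — shift
  I4: { [L → d L . X], [L → d L . c], [X → . / /], [X → . c c d], [X → . c] }  — shift
  I5: { [L → d X . c] }  — shift
  I6: { [X → c . c d], [X → c .] }  — shift, reduce
  I7: { [X → c c . d] }  — shift
  I8: { [X → c c d .] }  — reduce
  I9: { [L → d X c .] }  — reduce
  I10: { [X → / . /] }  — shift
  I11: { [L → d L X .] }  — reduce
  I12: { [L → d L c .], [X → c . c d], [X → c .] }  — shift, 2 reduces
  I13: { [X → / / .] }  — reduce
  I14: { [L → d / L .] }  — reduce

I12 contains complete items [L → d L c .], [X → c .] — reduce-reduce conflict.

Answer: Yes — I12: [L → d L c .] vs [X → c .]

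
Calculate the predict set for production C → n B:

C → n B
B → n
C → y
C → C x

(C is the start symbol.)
PREDICT(C → n B) = (FIRST(RHS) \ {ε}) ∪ (FOLLOW(C) if ε ∈ FIRST(RHS), i.e. RHS ⇒* ε)
FIRST(n B) = { 'n' }
ε ∉ FIRST(n B), so FOLLOW(C) is not added.
PREDICT(C → n B) = { 'n' }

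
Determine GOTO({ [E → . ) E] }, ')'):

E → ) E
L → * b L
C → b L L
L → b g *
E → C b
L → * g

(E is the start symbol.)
{ [C → . b L L], [E → ) . E], [E → . ) E], [E → . C b] }

GOTO(I, ')') = CLOSURE({ [A → αX.β] : [A → α.Xβ] ∈ I, X = ')' })

Items with dot before ')', with the dot advanced:
  [E → . ) E] → [E → ) . E]
Closure of the advanced items:
  [E → ) . E] has the dot before E: add [E → . ) E], [E → . C b]
  [E → . C b] has the dot before C: add [C → . b L L]

GOTO = { [C → . b L L], [E → ) . E], [E → . ) E], [E → . C b] }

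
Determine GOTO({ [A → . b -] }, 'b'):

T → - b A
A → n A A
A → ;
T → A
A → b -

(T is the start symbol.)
GOTO(I, 'b') = CLOSURE({ [A → αX.β] : [A → α.Xβ] ∈ I, X = 'b' })

Items with dot before 'b', with the dot advanced:
  [A → . b -] → [A → b . -]
Closure adds nothing (no advanced item has the dot before a non-terminal).

GOTO = { [A → b . -] }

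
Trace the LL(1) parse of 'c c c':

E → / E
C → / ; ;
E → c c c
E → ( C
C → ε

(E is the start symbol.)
Stack is shown with the top on the left.

Stack    Input    Action
------------------------
E $      c c c $  output E → c c c
c c c $  c c c $  match 'c'
c c $    c c $    match 'c'
c $      c $      match 'c'
$        $        accept

The string is accepted.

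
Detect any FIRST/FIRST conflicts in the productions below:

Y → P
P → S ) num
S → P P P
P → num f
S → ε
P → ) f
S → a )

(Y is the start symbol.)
FIRST sets of the non-terminals at (or reachable through a nullable prefix from) the front of some alternative:
  FIRST(S) = { ')', 'a', 'num', ε }
  FIRST(P) = { ')', 'a', 'num' }

Productions for P:
  P → S ) num: FIRST = { ')', 'a', 'num' }
  P → num f: FIRST = { 'num' }
  P → ) f: FIRST = { ')' }
Productions for S:
  S → P P P: FIRST = { ')', 'a', 'num' }
  S → ε: FIRST = { ε }
  S → a ): FIRST = { 'a' }
Y has only one production, so no FIRST/FIRST conflict is possible there.

Conflict for P: P → S ) num and P → num f
  Overlap: { 'num' }
Conflict for P: P → S ) num and P → ) f
  Overlap: { ')' }
Conflict for S: S → P P P and S → a )
  Overlap: { 'a' }

Answer: Yes. P → S ')' num / P → num f on { 'num' }; P → S ')' num / P → ')' f on { ')' }; S → P P P / S → a ')' on { 'a' }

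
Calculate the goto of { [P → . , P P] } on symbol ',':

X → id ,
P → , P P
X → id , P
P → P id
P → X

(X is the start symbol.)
{ [P → , . P P], [P → . , P P], [P → . P id], [P → . X], [X → . id , P], [X → . id ,] }

GOTO(I, ',') = CLOSURE({ [A → αX.β] : [A → α.Xβ] ∈ I, X = ',' })

Items with dot before ',', with the dot advanced:
  [P → . , P P] → [P → , . P P]
Closure of the advanced items:
  [P → , . P P] has the dot before P: add [P → . , P P], [P → . P id], [P → . X]
  [P → . X] has the dot before X: add [X → . id ,], [X → . id , P]

GOTO = { [P → , . P P], [P → . , P P], [P → . P id], [P → . X], [X → . id , P], [X → . id ,] }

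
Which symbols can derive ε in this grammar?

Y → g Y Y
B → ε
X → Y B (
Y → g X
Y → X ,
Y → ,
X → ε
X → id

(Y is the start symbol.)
A non-terminal is nullable if it can derive ε (the empty string): either it has an ε-production, or it has a production whose right-hand side consists entirely of nullable non-terminals.

ε-productions: B → ε, X → ε
So B, X are immediately nullable.
No further non-terminal can be added: every production for the remaining non-terminals contains a terminal or a non-nullable non-terminal.
Nullable = { 'B', 'X' }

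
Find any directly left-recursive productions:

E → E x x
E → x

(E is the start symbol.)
Direct left recursion occurs when N → N α for some non-terminal N (the right-hand side begins with the left-hand side itself).

E → E x x: LEFT RECURSIVE (starts with E)
E → x: starts with x

The grammar has direct left recursion on: E.

Answer: Yes, E is left-recursive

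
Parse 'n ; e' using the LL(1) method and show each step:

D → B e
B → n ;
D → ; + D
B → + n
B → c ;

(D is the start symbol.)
Stack is shown with the top on the left.

Stack    Input    Action
------------------------
D $      n ; e $  output D → B e
B e $    n ; e $  output B → n ;
n ; e $  n ; e $  match 'n'
; e $    ; e $    match ';'
e $      e $      match 'e'
$        $        accept

The string is accepted.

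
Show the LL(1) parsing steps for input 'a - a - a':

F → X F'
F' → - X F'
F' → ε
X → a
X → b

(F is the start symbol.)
LL(1) parsing maintains a stack (initially the start symbol over $) and the input. At each step: if the stack top is a terminal, match it against the current input token; if it is a non-terminal N, replace it with the RHS of M[N, lookahead] (the unique production whose predict set contains the lookahead).

Stack is shown with the top on the left.

Stack     Input        Action
-----------------------------
F $       a - a - a $  output F → X F'
X F' $    a - a - a $  output X → a
a F' $    a - a - a $  match 'a'
F' $      - a - a $    output F' → - X F'
- X F' $  - a - a $    match '-'
X F' $    a - a $      output X → a
a F' $    a - a $      match 'a'
F' $      - a $        output F' → - X F'
- X F' $  - a $        match '-'
X F' $    a $          output X → a
a F' $    a $          match 'a'
F' $      $            output F' → ε
$         $            accept

The string is accepted.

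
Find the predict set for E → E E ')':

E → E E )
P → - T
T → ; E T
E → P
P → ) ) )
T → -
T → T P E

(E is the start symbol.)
{ ')', '-' }

PREDICT(E → E E ')') = (FIRST(RHS) \ {ε}) ∪ (FOLLOW(E) if ε ∈ FIRST(RHS), i.e. RHS ⇒* ε)
FIRST(E) = { ')', '-' }
FIRST(E E ')') = { ')', '-' }
ε ∉ FIRST(E E ')'), so FOLLOW(E) is not added.
PREDICT(E → E E ')') = { ')', '-' }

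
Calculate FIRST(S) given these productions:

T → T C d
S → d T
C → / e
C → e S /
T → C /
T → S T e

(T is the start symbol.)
From S → d T:
  - d is a terminal: add 'd' and stop

Collecting: FIRST(S) = { 'd' }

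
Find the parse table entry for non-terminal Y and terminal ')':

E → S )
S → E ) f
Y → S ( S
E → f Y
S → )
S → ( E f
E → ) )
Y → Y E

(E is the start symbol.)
To find M[Y, ')'], we find productions for Y where ')' is in the predict set (PREDICT(N → α) = (FIRST(α) \ {ε}) ∪ (FOLLOW(N) if α ⇒* ε)).

Relevant sets:
  FIRST(S) = { '(', ')', 'f' }
  FIRST(Y) = { '(', ')', 'f' }

Y → S ( S: PREDICT = { '(', ')', 'f' }
  ')' is in predict set, so this production goes in M[Y, ')']
Y → Y E: PREDICT = { '(', ')', 'f' }
  ')' is in predict set, so this production goes in M[Y, ')']

M[Y, ')'] = Y → S ( S, Y → Y E  (a multiply-defined cell — the grammar is not LL(1))

Answer: Y → S ( S, Y → Y E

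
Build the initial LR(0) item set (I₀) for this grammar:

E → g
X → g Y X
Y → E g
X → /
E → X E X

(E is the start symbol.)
{ [E → . X E X], [E → . g], [E' → . E], [X → . /], [X → . g Y X] }

First, augment the grammar with E' → E
I₀ = CLOSURE({ [E' → . E] }):
  [E' → . E] has the dot before E: add [E → . g], [E → . X E X]
  [E → . X E X] has the dot before X: add [X → . g Y X], [X → . /]
No further items can be added.

I₀ = { [E → . X E X], [E → . g], [E' → . E], [X → . /], [X → . g Y X] }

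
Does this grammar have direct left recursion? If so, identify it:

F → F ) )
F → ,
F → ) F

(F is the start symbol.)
Yes, F is left-recursive

Direct left recursion occurs when N → N α for some non-terminal N (the right-hand side begins with the left-hand side itself).

F → F ) ): LEFT RECURSIVE (starts with F)
F → ,: starts with ','
F → ) F: starts with ')'

The grammar has direct left recursion on: F.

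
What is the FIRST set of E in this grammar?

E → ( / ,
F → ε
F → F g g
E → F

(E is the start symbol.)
{ '(', 'g', ε }

To compute FIRST(E), examine every production with E on the left-hand side, reading each right-hand side left to right until a non-nullable symbol is reached.

FIRST sets of the other non-terminals involved (by the same procedure, iterated to a fixed point):
  FIRST(F) = { 'g', ε }

From E → ( / ,:
  - '(' is a terminal: add '(' and stop
From E → F:
  - F is a non-terminal: add FIRST(F) \ {ε} = { 'g' }
    F is nullable and nothing follows, so the whole right-hand side can vanish: ε ∈ FIRST(E)

Collecting: FIRST(E) = { '(', 'g', ε }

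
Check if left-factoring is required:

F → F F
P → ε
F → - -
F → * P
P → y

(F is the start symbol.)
No, left-factoring is not needed

Left-factoring is needed when two productions for the same non-terminal
share a common prefix on the right-hand side.

Productions for F:
  F → F F
  F → - -
  F → * P
Productions for P:
  P → ε
  P → y

No common prefixes found.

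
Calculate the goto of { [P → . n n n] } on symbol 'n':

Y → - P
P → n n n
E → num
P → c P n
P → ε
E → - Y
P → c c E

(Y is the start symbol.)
{ [P → n . n n] }

GOTO(I, 'n') = CLOSURE({ [A → αX.β] : [A → α.Xβ] ∈ I, X = 'n' })

Items with dot before 'n', with the dot advanced:
  [P → . n n n] → [P → n . n n]
Closure adds nothing (no advanced item has the dot before a non-terminal).

GOTO = { [P → n . n n] }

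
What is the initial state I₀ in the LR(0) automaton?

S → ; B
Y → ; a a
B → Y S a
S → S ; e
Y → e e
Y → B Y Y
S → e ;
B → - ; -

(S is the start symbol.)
First, augment the grammar with S' → S
I₀ = CLOSURE({ [S' → . S] }):
  [S' → . S] has the dot before S: add [S → . ; B], [S → . S ; e], [S → . e ;]
No further items can be added.

I₀ = { [S → . ; B], [S → . S ; e], [S → . e ;], [S' → . S] }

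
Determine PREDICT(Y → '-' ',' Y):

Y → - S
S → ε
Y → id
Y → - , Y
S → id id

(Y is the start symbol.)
{ '-' }

PREDICT(Y → '-' ',' Y) = (FIRST(RHS) \ {ε}) ∪ (FOLLOW(Y) if ε ∈ FIRST(RHS), i.e. RHS ⇒* ε)
FIRST('-' ',' Y) = { '-' }
ε ∉ FIRST('-' ',' Y), so FOLLOW(Y) is not added.
PREDICT(Y → '-' ',' Y) = { '-' }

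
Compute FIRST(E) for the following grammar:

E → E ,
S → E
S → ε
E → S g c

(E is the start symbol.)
To compute FIRST(E), examine every production with E on the left-hand side, reading each right-hand side left to right until a non-nullable symbol is reached.

FIRST sets of the other non-terminals involved (by the same procedure, iterated to a fixed point):
  FIRST(S) = { 'g', ε }

From E → E ,:
  - E is the symbol being defined: contributes nothing new
    E is not nullable, so stop
From E → S g c:
  - S is a non-terminal: add FIRST(S) \ {ε} = { 'g' }
    S is nullable, so continue to the next symbol
  - g is a terminal: add 'g' and stop

Collecting: FIRST(E) = { 'g' }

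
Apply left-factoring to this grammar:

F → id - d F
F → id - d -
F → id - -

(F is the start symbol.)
F → id - F'
F' → d F''
F'' → F
F'' → -
F' → -

Left-factoring transforms A → αβ₁ | αβ₂ into A → αA' and A' → β₁ | β₂
(α is the longest common prefix among the alternatives). Repeat until
no nonterminal has two alternatives with a common prefix.

Round 1: F has alternatives sharing prefix 'id -'. Introduce F': F → id - F'
  Add: F' → d F
  Add: F' → d -
  Add: F' → -

Round 2: F' has alternatives sharing prefix 'd'. Introduce F'': F' → d F''
  Add: F'' → F
  Add: F'' → -

No remaining common prefixes — done.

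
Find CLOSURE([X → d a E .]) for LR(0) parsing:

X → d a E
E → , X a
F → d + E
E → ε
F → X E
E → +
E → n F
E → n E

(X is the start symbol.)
Start with: [X → d a E .]
The dot is at the end, so nothing is added.

CLOSURE = { [X → d a E .] }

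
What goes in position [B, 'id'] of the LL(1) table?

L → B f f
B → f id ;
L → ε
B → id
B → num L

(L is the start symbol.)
To find M[B, 'id'], we find productions for B where 'id' is in the predict set (PREDICT(N → α) = (FIRST(α) \ {ε}) ∪ (FOLLOW(N) if α ⇒* ε)).

B → f id ;: PREDICT = { 'f' }
B → id: PREDICT = { 'id' }
  'id' is in predict set, so this production goes in M[B, 'id']
B → num L: PREDICT = { 'num' }

M[B, 'id'] = B → id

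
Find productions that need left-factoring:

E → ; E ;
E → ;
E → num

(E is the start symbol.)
Left-factoring is needed when two productions for the same non-terminal
share a common prefix on the right-hand side.

Productions for E:
  E → ; E ;
  E → ;
  E → num

Found common prefix ';' in productions for E

Answer: Yes, E has productions with common prefix ';'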